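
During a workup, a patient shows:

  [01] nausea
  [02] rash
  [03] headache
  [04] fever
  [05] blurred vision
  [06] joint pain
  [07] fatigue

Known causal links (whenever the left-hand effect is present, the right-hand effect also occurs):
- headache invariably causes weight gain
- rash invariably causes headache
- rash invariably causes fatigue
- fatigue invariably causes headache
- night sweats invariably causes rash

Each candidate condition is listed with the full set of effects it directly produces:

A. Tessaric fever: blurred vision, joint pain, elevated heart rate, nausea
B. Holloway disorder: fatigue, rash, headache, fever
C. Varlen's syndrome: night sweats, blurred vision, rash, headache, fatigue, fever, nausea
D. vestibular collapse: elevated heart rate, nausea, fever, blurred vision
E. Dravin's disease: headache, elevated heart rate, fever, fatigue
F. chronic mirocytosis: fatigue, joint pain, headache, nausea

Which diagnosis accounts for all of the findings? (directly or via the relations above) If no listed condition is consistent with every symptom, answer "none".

none

Checking each candidate against the observations:
(A) Tessaric fever — nausea yes; rash NO; headache NO; fever NO; blurred vision yes; joint pain yes; fatigue NO
(B) Holloway disorder — does not account for nausea, blurred vision, joint pain
(C) Varlen's syndrome — does not account for joint pain
(D) vestibular collapse — nausea yes; rash NO; headache NO; fever yes; blurred vision yes; joint pain NO; fatigue NO
(E) Dravin's disease — does not account for nausea, rash, blurred vision, joint pain
(F) chronic mirocytosis — nausea yes; rash NO; headache yes; fever NO; blurred vision NO; joint pain yes; fatigue yes
Every candidate fails on at least one observation.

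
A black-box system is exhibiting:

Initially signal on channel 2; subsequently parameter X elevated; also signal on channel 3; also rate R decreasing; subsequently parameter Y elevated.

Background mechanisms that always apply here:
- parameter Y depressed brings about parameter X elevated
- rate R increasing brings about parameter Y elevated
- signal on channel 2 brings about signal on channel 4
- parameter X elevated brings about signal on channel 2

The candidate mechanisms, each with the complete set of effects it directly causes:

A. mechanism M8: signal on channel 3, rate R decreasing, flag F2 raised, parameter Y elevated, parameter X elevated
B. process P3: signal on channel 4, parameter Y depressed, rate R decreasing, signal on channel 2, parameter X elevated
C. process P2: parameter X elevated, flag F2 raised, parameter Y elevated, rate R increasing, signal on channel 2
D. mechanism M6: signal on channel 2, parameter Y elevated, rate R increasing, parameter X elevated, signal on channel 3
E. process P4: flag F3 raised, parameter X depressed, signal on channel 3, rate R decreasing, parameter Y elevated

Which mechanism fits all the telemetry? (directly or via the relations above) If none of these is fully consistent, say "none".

A

Per-candidate check:
(A) mechanism M8 — accounts for every observation (signal on channel 2 by parameter X elevated → signal on channel 2)
(B) process P3 — signal on channel 2 ✓; parameter X elevated ✓; signal on channel 3 ✗; rate R decreasing ✓; parameter Y elevated ✗
(C) process P2 — signal on channel 2 ✓; parameter X elevated ✓; signal on channel 3 ✗; rate R decreasing ✗; parameter Y elevated ✓
(D) mechanism M6 — signal on channel 2 ✓; parameter X elevated ✓; signal on channel 3 ✓; rate R decreasing ✗; parameter Y elevated ✓
(E) process P4 — fails on signal on channel 2, parameter X elevated (predicts parameter X depressed, not parameter X elevated)
Only (A) is consistent with every observation.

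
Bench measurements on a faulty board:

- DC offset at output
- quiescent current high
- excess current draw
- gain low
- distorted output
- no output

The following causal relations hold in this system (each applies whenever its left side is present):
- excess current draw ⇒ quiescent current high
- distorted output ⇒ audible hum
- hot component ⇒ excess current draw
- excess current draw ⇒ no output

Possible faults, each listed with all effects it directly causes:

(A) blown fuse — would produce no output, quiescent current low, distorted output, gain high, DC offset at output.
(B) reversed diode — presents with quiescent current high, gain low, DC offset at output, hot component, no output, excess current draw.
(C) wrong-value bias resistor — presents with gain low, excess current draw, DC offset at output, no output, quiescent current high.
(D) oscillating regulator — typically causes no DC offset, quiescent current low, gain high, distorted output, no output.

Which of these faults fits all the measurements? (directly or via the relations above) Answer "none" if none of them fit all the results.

none

For each candidate, compare predicted effects to what was observed:
(A) blown fuse — DC offset at output match; quiescent current high miss; excess current draw miss; gain low miss; distorted output match; no output match
(B) reversed diode — DC offset at output match; quiescent current high match; excess current draw match; gain low match; distorted output miss; no output match
(C) wrong-value bias resistor — DC offset at output match; quiescent current high match; excess current draw match; gain low match; distorted output miss; no output match
(D) oscillating regulator — fails on DC offset at output, quiescent current high, excess current draw, gain low (predicts no DC offset, not DC offset at output; predicts quiescent current low, not quiescent current high; predicts gain high, not gain low)
Every candidate fails on at least one observation.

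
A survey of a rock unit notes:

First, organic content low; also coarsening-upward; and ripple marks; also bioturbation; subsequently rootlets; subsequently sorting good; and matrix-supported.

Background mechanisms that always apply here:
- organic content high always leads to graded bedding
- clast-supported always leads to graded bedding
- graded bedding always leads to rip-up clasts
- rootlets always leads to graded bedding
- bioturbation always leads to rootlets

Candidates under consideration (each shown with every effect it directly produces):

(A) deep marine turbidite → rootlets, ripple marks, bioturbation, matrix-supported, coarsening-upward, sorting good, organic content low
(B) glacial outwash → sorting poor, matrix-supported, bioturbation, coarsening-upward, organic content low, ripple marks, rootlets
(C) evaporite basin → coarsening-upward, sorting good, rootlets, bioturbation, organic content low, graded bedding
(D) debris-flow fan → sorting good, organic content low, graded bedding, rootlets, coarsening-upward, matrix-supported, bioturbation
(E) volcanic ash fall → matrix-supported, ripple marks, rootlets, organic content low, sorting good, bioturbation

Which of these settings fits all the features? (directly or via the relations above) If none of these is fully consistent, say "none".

For each candidate, compare predicted effects to what was observed:
(A) deep marine turbidite — accounts for every observation
(B) glacial outwash — organic content low yes; coarsening-upward yes; ripple marks yes; bioturbation yes; rootlets yes; sorting good NO; matrix-supported yes
(C) evaporite basin — organic content low yes; coarsening-upward yes; ripple marks NO; bioturbation yes; rootlets yes; sorting good yes; matrix-supported NO
(D) debris-flow fan — does not account for ripple marks
(E) volcanic ash fall — does not account for coarsening-upward
(A) alone accounts for all the evidence.

A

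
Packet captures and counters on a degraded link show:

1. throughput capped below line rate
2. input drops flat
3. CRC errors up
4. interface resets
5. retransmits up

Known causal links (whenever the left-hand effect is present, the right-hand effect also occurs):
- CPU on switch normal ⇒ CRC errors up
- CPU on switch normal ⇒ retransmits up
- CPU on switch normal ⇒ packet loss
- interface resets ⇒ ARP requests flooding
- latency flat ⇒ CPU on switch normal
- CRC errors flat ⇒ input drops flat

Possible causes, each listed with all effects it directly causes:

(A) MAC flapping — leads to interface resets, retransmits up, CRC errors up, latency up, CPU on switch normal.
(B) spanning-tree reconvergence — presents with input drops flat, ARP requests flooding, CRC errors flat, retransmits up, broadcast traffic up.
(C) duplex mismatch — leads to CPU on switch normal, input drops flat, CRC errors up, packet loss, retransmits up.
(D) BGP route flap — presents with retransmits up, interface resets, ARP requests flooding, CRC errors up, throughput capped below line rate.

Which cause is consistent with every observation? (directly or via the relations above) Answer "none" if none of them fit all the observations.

For each candidate, compare predicted effects to what was observed:
(A) MAC flapping — throughput capped below line rate -; input drops flat -; CRC errors up +; interface resets +; retransmits up +
(B) spanning-tree reconvergence — throughput capped below line rate -; input drops flat +; CRC errors up -; interface resets -; retransmits up +
(C) duplex mismatch — throughput capped below line rate -; input drops flat +; CRC errors up +; interface resets -; retransmits up +
(D) BGP route flap — throughput capped below line rate +; input drops flat -; CRC errors up +; interface resets +; retransmits up +
No candidate is consistent with all observations.

none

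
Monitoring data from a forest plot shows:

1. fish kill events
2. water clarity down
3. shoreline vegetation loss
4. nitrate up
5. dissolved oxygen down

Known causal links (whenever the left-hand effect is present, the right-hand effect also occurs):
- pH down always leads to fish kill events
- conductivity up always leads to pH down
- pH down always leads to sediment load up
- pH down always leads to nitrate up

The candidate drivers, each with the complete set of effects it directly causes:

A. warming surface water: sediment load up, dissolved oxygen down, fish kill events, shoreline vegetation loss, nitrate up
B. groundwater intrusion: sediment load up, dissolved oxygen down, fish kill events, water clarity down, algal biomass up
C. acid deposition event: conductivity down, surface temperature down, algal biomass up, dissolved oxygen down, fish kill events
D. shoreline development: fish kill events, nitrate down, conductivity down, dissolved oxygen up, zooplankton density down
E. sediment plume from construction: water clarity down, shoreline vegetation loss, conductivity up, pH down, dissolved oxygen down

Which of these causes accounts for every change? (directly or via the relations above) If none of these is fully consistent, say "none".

For each candidate, compare predicted effects to what was observed:
(A) warming surface water — fish kill events match; water clarity down miss; shoreline vegetation loss match; nitrate up match; dissolved oxygen down match
(B) groundwater intrusion — does not account for shoreline vegetation loss, nitrate up
(C) acid deposition event — does not account for water clarity down, shoreline vegetation loss, nitrate up
(D) shoreline development — fails on water clarity down, shoreline vegetation loss, nitrate up, dissolved oxygen down (predicts nitrate down, not nitrate up; predicts dissolved oxygen up, not dissolved oxygen down)
(E) sediment plume from construction — accounts for every observation (fish kill events by pH down → fish kill events)
Only (E) is consistent with every observation.

E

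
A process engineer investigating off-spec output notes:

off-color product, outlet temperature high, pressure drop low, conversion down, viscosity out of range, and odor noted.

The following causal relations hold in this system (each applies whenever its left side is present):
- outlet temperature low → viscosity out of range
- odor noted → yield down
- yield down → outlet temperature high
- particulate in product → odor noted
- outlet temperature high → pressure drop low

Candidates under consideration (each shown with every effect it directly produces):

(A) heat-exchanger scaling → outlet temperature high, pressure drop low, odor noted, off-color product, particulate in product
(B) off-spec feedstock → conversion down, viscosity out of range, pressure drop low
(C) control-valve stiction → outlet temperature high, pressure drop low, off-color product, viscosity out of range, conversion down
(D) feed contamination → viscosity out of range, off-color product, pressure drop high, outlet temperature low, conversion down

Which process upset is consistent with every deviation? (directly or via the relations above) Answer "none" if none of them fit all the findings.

none

Testing each hypothesis:
(A) heat-exchanger scaling — does not account for conversion down, viscosity out of range
(B) off-spec feedstock — does not account for off-color product, outlet temperature high, odor noted
(C) control-valve stiction — does not account for odor noted
(D) feed contamination — off-color product ✓; outlet temperature high ✗; pressure drop low ✗; conversion down ✓; viscosity out of range ✓; odor noted ✗
Every candidate fails on at least one observation.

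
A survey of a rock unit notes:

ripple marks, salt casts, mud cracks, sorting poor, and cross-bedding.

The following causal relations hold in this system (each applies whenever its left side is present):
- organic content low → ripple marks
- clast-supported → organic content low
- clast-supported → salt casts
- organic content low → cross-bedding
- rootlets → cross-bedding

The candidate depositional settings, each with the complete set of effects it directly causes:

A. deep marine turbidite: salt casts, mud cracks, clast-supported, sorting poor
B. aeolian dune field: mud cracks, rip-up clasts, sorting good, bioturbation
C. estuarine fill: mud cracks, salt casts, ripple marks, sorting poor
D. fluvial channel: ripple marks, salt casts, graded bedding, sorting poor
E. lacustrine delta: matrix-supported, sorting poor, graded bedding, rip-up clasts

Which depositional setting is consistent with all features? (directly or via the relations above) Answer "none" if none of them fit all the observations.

Testing each hypothesis:
(A) deep marine turbidite — accounts for every observation (ripple marks via clast-supported → organic content low → ripple marks)
(B) aeolian dune field — fails on ripple marks, salt casts, sorting poor, cross-bedding (predicts sorting good, not sorting poor)
(C) estuarine fill — ripple marks +; salt casts +; mud cracks +; sorting poor +; cross-bedding -
(D) fluvial channel — does not account for mud cracks, cross-bedding
(E) lacustrine delta — does not account for ripple marks, salt casts, mud cracks, cross-bedding
Only (A) is consistent with every observation.

A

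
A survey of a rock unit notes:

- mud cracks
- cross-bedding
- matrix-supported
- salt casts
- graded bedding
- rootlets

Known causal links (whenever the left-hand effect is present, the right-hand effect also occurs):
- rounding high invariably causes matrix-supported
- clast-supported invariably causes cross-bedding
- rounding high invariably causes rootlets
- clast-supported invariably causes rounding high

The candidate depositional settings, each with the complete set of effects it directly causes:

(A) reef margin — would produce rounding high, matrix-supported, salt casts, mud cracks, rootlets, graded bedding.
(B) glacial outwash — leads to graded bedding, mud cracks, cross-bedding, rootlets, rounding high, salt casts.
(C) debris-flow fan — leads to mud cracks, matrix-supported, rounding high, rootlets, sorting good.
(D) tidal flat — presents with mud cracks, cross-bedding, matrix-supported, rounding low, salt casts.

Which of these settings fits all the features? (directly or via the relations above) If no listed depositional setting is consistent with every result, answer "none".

For each candidate, compare predicted effects to what was observed:
(A) reef margin — mud cracks yes; cross-bedding NO; matrix-supported yes; salt casts yes; graded bedding yes; rootlets yes
(B) glacial outwash — accounts for every observation (matrix-supported via rounding high → matrix-supported)
(C) debris-flow fan — does not account for cross-bedding, salt casts, graded bedding
(D) tidal flat — mud cracks yes; cross-bedding yes; matrix-supported yes; salt casts yes; graded bedding NO; rootlets NO
(B) is the only candidate with no mismatches.

B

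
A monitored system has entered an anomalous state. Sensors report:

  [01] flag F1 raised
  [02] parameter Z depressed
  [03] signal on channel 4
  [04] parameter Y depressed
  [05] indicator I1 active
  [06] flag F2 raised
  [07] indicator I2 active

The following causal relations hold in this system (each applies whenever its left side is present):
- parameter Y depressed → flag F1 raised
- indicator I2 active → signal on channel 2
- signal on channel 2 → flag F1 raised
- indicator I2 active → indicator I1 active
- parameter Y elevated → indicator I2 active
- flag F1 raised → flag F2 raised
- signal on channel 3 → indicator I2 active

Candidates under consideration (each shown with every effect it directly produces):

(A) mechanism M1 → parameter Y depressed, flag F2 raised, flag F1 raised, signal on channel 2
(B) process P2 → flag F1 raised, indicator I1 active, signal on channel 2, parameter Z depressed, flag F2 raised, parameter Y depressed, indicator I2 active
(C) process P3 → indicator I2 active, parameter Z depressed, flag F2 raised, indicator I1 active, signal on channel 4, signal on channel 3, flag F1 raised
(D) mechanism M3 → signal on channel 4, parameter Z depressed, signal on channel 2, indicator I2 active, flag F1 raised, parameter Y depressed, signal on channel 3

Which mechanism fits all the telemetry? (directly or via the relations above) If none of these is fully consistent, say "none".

D

For each candidate, compare predicted effects to what was observed:
(A) mechanism M1 — does not account for parameter Z depressed, signal on channel 4, indicator I1 active, indicator I2 active
(B) process P2 — does not account for signal on channel 4
(C) process P3 — does not account for parameter Y depressed
(D) mechanism M3 — accounts for every observation (indicator I1 active by indicator I2 active → indicator I1 active)
(D) is the only candidate with no mismatches.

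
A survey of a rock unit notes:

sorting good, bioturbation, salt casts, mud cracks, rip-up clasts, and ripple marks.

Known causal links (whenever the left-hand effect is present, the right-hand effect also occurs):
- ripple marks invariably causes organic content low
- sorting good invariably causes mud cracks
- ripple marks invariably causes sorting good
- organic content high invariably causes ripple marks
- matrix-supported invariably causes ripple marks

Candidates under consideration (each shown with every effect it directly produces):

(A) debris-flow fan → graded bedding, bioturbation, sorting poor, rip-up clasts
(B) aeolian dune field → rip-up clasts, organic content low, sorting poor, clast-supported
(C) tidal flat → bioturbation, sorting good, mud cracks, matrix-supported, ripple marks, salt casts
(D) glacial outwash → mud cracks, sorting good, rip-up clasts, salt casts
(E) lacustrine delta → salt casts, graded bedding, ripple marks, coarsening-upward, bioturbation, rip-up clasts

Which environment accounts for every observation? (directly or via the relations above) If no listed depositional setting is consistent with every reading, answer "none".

Testing each hypothesis:
(A) debris-flow fan — sorting good ✗; bioturbation ✓; salt casts ✗; mud cracks ✗; rip-up clasts ✓; ripple marks ✗
(B) aeolian dune field — sorting good ✗; bioturbation ✗; salt casts ✗; mud cracks ✗; rip-up clasts ✓; ripple marks ✗
(C) tidal flat — sorting good ✓; bioturbation ✓; salt casts ✓; mud cracks ✓; rip-up clasts ✗; ripple marks ✓
(D) glacial outwash — does not account for bioturbation, ripple marks
(E) lacustrine delta — sorting good ✓ (by ripple marks → sorting good); bioturbation ✓; salt casts ✓; mud cracks ✓ (by ripple marks → sorting good → mud cracks); rip-up clasts ✓; ripple marks ✓
(E) is the only candidate with no mismatches.

E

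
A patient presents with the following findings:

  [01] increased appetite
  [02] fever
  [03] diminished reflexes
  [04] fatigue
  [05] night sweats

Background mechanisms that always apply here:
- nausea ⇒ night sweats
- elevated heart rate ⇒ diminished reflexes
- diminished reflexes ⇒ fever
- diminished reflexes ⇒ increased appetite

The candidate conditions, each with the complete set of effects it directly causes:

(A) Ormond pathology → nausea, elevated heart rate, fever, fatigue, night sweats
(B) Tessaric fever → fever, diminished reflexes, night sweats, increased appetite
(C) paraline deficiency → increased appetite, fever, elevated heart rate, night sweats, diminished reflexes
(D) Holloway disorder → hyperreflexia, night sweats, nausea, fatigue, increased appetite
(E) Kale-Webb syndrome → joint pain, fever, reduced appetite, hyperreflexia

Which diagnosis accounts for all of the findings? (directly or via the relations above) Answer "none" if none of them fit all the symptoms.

Per-candidate check:
(A) Ormond pathology — increased appetite + (via elevated heart rate → diminished reflexes → increased appetite); fever +; diminished reflexes + (via elevated heart rate → diminished reflexes); fatigue +; night sweats +
(B) Tessaric fever — increased appetite +; fever +; diminished reflexes +; fatigue -; night sweats +
(C) paraline deficiency — increased appetite +; fever +; diminished reflexes +; fatigue -; night sweats +
(D) Holloway disorder — fails on fever, diminished reflexes (predicts hyperreflexia, not diminished reflexes)
(E) Kale-Webb syndrome — fails on increased appetite, diminished reflexes, fatigue, night sweats (predicts reduced appetite, not increased appetite; predicts hyperreflexia, not diminished reflexes)
(A) is the only candidate with no mismatches.

A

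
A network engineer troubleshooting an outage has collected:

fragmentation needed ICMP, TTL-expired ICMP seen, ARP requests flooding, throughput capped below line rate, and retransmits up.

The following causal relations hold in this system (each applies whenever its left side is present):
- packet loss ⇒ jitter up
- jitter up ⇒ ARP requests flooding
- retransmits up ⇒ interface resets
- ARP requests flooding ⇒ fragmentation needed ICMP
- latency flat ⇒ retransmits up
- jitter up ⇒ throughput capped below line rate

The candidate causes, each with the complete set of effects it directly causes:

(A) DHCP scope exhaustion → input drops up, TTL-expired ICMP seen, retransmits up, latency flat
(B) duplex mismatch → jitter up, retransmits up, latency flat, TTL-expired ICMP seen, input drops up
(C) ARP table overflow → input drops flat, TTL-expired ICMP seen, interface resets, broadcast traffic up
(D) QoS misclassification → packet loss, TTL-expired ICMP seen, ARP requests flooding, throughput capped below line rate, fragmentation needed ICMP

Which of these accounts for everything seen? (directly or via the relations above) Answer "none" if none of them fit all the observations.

B

Testing each hypothesis:
(A) DHCP scope exhaustion — fragmentation needed ICMP miss; TTL-expired ICMP seen match; ARP requests flooding miss; throughput capped below line rate miss; retransmits up match
(B) duplex mismatch — fragmentation needed ICMP match (via jitter up → ARP requests flooding → fragmentation needed ICMP); TTL-expired ICMP seen match; ARP requests flooding match (via jitter up → ARP requests flooding); throughput capped below line rate match (via jitter up → throughput capped below line rate); retransmits up match
(C) ARP table overflow — fragmentation needed ICMP miss; TTL-expired ICMP seen match; ARP requests flooding miss; throughput capped below line rate miss; retransmits up miss
(D) QoS misclassification — fragmentation needed ICMP match; TTL-expired ICMP seen match; ARP requests flooding match; throughput capped below line rate match; retransmits up miss
(B) is the only candidate with no mismatches.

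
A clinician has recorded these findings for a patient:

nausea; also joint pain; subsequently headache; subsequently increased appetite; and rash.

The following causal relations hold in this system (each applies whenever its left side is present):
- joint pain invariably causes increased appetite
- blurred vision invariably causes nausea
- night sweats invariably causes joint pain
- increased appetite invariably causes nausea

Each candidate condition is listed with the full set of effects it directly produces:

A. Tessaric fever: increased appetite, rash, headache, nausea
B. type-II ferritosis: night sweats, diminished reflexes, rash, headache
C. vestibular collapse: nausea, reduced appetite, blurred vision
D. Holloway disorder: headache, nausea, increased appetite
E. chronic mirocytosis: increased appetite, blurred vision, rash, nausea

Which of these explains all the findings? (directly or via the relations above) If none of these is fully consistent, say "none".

B

Checking each candidate against the observations:
(A) Tessaric fever — nausea ✓; joint pain ✗; headache ✓; increased appetite ✓; rash ✓
(B) type-II ferritosis — nausea ✓ (by night sweats → joint pain → increased appetite → nausea); joint pain ✓ (by night sweats → joint pain); headache ✓; increased appetite ✓ (by night sweats → joint pain → increased appetite); rash ✓
(C) vestibular collapse — nausea ✓; joint pain ✗; headache ✗; increased appetite ✗; rash ✗
(D) Holloway disorder — nausea ✓; joint pain ✗; headache ✓; increased appetite ✓; rash ✗
(E) chronic mirocytosis — does not account for joint pain, headache
(B) is the only candidate with no mismatches.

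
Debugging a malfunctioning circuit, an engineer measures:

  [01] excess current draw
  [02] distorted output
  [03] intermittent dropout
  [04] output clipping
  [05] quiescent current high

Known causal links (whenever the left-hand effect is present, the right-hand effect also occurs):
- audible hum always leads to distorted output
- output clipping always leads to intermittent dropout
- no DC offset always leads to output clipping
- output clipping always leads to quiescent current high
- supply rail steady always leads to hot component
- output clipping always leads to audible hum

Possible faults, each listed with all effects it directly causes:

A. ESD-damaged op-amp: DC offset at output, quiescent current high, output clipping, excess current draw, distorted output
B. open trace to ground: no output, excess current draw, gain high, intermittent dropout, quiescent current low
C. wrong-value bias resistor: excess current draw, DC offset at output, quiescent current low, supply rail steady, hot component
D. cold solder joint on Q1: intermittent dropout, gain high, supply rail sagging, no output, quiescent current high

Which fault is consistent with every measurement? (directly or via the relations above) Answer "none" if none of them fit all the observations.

A

For each candidate, compare predicted effects to what was observed:
(A) ESD-damaged op-amp — excess current draw +; distorted output +; intermittent dropout + (through output clipping → intermittent dropout); output clipping +; quiescent current high +
(B) open trace to ground — fails on distorted output, output clipping, quiescent current high (predicts quiescent current low, not quiescent current high)
(C) wrong-value bias resistor — excess current draw +; distorted output -; intermittent dropout -; output clipping -; quiescent current high -
(D) cold solder joint on Q1 — excess current draw -; distorted output -; intermittent dropout +; output clipping -; quiescent current high +
(A) is the only candidate with no mismatches.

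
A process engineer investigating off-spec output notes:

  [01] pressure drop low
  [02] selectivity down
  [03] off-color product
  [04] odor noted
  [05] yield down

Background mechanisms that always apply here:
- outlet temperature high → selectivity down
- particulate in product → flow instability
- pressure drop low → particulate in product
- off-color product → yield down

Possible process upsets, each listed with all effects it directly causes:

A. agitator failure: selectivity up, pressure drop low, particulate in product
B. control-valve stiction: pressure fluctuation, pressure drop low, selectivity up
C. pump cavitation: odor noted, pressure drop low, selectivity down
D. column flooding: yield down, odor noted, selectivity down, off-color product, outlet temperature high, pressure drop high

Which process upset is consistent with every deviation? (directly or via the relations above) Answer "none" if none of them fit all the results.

none

Per-candidate check:
(A) agitator failure — fails on selectivity down, off-color product, odor noted, yield down (predicts selectivity up, not selectivity down)
(B) control-valve stiction — fails on selectivity down, off-color product, odor noted, yield down (predicts selectivity up, not selectivity down)
(C) pump cavitation — pressure drop low +; selectivity down +; off-color product -; odor noted +; yield down -
(D) column flooding — pressure drop low -; selectivity down +; off-color product +; odor noted +; yield down +
Every candidate fails on at least one observation.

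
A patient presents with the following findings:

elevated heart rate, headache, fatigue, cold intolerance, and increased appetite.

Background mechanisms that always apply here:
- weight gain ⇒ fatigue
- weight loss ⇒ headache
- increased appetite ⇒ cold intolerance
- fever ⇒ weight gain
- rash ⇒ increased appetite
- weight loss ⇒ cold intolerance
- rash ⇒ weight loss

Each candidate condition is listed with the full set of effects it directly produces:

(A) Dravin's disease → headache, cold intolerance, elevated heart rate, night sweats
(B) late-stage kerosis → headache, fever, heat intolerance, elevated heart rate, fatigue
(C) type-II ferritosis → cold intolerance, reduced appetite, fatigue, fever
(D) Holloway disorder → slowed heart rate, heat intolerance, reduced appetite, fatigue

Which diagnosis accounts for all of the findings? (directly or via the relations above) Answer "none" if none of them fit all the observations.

none

For each candidate, compare predicted effects to what was observed:
(A) Dravin's disease — does not account for fatigue, increased appetite
(B) late-stage kerosis — fails on cold intolerance, increased appetite (predicts heat intolerance, not cold intolerance)
(C) type-II ferritosis — fails on elevated heart rate, headache, increased appetite (predicts reduced appetite, not increased appetite)
(D) Holloway disorder — elevated heart rate ✗; headache ✗; fatigue ✓; cold intolerance ✗; increased appetite ✗
None of the listed candidates fits everything.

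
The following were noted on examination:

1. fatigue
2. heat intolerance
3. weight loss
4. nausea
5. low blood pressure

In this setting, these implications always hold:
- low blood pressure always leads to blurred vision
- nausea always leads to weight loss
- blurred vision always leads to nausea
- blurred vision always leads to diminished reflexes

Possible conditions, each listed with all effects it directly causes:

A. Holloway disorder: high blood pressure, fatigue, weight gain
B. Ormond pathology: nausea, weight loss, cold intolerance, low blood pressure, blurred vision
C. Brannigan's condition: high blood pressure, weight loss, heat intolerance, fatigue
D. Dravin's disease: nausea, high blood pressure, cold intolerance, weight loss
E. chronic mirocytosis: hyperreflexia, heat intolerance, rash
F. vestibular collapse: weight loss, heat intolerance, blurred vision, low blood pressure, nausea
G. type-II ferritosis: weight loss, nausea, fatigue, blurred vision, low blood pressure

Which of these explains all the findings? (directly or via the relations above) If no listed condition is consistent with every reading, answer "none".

Testing each hypothesis:
(A) Holloway disorder — fails on heat intolerance, weight loss, nausea, low blood pressure (predicts weight gain, not weight loss; predicts high blood pressure, not low blood pressure)
(B) Ormond pathology — fatigue miss; heat intolerance miss; weight loss match; nausea match; low blood pressure match
(C) Brannigan's condition — fails on nausea, low blood pressure (predicts high blood pressure, not low blood pressure)
(D) Dravin's disease — fatigue miss; heat intolerance miss; weight loss match; nausea match; low blood pressure miss
(E) chronic mirocytosis — fatigue miss; heat intolerance match; weight loss miss; nausea miss; low blood pressure miss
(F) vestibular collapse — fatigue miss; heat intolerance match; weight loss match; nausea match; low blood pressure match
(G) type-II ferritosis — fatigue match; heat intolerance miss; weight loss match; nausea match; low blood pressure match
None of the listed candidates fits everything.

none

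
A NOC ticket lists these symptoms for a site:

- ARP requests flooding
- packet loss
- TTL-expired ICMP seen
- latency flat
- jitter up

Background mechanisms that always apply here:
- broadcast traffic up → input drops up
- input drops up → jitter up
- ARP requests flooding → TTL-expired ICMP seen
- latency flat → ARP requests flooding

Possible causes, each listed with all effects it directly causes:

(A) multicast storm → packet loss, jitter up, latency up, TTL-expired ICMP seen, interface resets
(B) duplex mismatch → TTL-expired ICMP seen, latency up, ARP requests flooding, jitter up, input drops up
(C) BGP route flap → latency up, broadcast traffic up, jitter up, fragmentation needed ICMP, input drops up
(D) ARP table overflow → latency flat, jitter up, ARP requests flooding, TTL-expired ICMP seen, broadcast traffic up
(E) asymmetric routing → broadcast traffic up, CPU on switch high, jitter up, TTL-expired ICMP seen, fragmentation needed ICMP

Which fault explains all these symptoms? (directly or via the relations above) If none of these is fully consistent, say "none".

none

Testing each hypothesis:
(A) multicast storm — fails on ARP requests flooding, latency flat (predicts latency up, not latency flat)
(B) duplex mismatch — ARP requests flooding +; packet loss -; TTL-expired ICMP seen +; latency flat -; jitter up +
(C) BGP route flap — fails on ARP requests flooding, packet loss, TTL-expired ICMP seen, latency flat (predicts latency up, not latency flat)
(D) ARP table overflow — ARP requests flooding +; packet loss -; TTL-expired ICMP seen +; latency flat +; jitter up +
(E) asymmetric routing — does not account for ARP requests flooding, packet loss, latency flat
No candidate is consistent with all observations.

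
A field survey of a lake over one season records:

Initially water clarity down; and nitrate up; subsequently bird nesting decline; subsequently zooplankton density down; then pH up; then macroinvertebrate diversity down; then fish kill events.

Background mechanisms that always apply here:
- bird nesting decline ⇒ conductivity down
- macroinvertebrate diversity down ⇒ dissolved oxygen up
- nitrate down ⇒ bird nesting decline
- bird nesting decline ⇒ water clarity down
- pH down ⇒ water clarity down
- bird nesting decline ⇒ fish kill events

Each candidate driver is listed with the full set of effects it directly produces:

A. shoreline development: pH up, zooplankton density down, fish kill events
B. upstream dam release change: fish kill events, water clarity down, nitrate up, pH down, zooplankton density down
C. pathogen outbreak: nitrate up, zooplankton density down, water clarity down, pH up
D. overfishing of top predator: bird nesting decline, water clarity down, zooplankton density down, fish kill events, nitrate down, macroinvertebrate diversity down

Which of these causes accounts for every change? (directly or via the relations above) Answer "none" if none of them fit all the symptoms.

none

Checking each candidate against the observations:
(A) shoreline development — does not account for water clarity down, nitrate up, bird nesting decline, macroinvertebrate diversity down
(B) upstream dam release change — fails on bird nesting decline, pH up, macroinvertebrate diversity down (predicts pH down, not pH up)
(C) pathogen outbreak — water clarity down yes; nitrate up yes; bird nesting decline NO; zooplankton density down yes; pH up yes; macroinvertebrate diversity down NO; fish kill events NO
(D) overfishing of top predator — water clarity down yes; nitrate up NO; bird nesting decline yes; zooplankton density down yes; pH up NO; macroinvertebrate diversity down yes; fish kill events yes
Every candidate fails on at least one observation.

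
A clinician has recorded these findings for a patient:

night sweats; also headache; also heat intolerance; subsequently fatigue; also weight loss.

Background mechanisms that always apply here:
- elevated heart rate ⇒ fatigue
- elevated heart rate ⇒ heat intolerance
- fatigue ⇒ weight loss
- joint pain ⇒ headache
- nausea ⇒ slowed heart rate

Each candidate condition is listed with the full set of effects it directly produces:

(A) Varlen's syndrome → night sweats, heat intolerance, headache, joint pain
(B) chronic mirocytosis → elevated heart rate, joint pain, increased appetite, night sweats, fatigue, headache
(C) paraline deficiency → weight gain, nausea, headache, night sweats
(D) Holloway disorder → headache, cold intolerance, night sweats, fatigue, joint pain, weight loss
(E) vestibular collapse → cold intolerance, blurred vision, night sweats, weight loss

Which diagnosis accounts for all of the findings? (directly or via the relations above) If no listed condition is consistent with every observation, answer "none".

B

Testing each hypothesis:
(A) Varlen's syndrome — does not account for fatigue, weight loss
(B) chronic mirocytosis — night sweats yes; headache yes; heat intolerance yes (via elevated heart rate → heat intolerance); fatigue yes; weight loss yes (via fatigue → weight loss)
(C) paraline deficiency — fails on heat intolerance, fatigue, weight loss (predicts weight gain, not weight loss)
(D) Holloway disorder — night sweats yes; headache yes; heat intolerance NO; fatigue yes; weight loss yes
(E) vestibular collapse — fails on headache, heat intolerance, fatigue (predicts cold intolerance, not heat intolerance)
Only (B) is consistent with every observation.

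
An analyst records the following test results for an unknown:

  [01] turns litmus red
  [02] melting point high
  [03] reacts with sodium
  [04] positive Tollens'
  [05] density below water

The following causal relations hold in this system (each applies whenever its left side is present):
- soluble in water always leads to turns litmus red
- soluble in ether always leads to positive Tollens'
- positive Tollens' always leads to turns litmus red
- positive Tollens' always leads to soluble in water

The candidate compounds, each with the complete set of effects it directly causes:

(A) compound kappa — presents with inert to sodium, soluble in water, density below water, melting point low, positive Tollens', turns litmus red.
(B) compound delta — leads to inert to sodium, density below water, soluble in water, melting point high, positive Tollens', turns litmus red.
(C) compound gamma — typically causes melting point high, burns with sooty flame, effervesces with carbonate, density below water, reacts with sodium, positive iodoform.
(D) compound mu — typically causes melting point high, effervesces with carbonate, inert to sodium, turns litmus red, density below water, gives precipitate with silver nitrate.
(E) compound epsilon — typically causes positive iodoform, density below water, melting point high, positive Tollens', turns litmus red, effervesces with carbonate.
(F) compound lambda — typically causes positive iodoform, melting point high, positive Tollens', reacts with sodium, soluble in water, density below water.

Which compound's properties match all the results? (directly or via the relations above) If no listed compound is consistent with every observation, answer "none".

F

Checking each candidate against the observations:
(A) compound kappa — fails on melting point high, reacts with sodium (predicts melting point low, not melting point high; predicts inert to sodium, not reacts with sodium)
(B) compound delta — turns litmus red match; melting point high match; reacts with sodium miss; positive Tollens' match; density below water match
(C) compound gamma — turns litmus red miss; melting point high match; reacts with sodium match; positive Tollens' miss; density below water match
(D) compound mu — fails on reacts with sodium, positive Tollens' (predicts inert to sodium, not reacts with sodium)
(E) compound epsilon — does not account for reacts with sodium
(F) compound lambda — turns litmus red match (through positive Tollens' → turns litmus red); melting point high match; reacts with sodium match; positive Tollens' match; density below water match
Only (F) is consistent with every observation.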